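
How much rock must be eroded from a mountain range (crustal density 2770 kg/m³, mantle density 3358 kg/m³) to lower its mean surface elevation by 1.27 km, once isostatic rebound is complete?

Net drop Δ = e − u = e − e ρ_c/ρ_m = e (ρ_m − ρ_c)/ρ_m.
e = Δ ρ_m/(ρ_m − ρ_c) = 1.27 km × 3358/588 = 7.25 km.

7.25 km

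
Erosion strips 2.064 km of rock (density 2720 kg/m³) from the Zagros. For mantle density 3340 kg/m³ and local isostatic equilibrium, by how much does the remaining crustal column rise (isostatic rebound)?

Unloading: uplift u = e ρ_c/ρ_m = 2.064 km × 2720/3340 = 1.68 km.

1.68 km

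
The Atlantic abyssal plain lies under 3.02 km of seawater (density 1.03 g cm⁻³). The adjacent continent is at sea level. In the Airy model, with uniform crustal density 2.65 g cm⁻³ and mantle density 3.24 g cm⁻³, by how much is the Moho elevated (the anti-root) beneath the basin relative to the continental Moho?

8.29 km

For local isostatic compensation: replacing crust with seawater at the top is compensated by replacing crust with mantle at the base: d (ρ_c − ρ_w) = a (ρ_m − ρ_c).
a = d (ρ_c − ρ_w)/(ρ_m − ρ_c) = 3.02 km × 1.62/0.59 = 8.29 km.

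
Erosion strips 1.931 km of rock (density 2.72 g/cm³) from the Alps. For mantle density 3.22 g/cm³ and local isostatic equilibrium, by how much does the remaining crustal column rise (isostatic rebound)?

1.63 km

Unloading: uplift u = e ρ_c/ρ_m = 1.931 km × 2.72/3.22 = 1.63 km.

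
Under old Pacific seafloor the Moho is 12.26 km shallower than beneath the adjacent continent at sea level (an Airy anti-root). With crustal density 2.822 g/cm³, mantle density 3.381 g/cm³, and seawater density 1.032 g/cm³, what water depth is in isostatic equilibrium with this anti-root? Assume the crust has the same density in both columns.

Replacing a thickness d of crust by seawater at the top must be balanced by replacing crust with mantle at the base: d (ρ_c − ρ_w) = a (ρ_m − ρ_c).
d = a (ρ_m − ρ_c)/(ρ_c − ρ_w) = 12.26 km × 0.559/1.79 = 3.83 km.

3.83 km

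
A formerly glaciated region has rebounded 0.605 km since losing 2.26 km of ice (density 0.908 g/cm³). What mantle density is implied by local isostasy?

3.39 g/cm³

ρ_m = ρ_ice t / u = 0.908 × 2.26 km/0.605 km = 3.39 g/cm³.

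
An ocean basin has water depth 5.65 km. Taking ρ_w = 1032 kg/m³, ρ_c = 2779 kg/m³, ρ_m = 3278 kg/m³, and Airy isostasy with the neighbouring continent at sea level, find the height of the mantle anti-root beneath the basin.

19.8 km

Equating mass per unit area of the two columns: replacing crust with seawater at the top is compensated by replacing crust with mantle at the base: d (ρ_c − ρ_w) = a (ρ_m − ρ_c).
a = d (ρ_c − ρ_w)/(ρ_m − ρ_c) = 5.65 km × 1747/499 = 19.8 km.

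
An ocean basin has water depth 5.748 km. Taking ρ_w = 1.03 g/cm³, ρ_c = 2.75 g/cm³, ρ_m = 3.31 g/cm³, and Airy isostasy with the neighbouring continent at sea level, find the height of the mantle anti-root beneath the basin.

17.7 km

By Archimedes' principle applied to the lithosphere: replacing crust with seawater at the top is compensated by replacing crust with mantle at the base: d (ρ_c − ρ_w) = a (ρ_m − ρ_c).
a = d (ρ_c − ρ_w)/(ρ_m − ρ_c) = 5.748 km × 1.72/0.56 = 17.7 km.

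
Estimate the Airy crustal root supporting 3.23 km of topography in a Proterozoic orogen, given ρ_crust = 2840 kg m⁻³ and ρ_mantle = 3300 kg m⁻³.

By Archimedes' principle applied to the lithosphere: the weight of the topography is balanced by the buoyancy of the root, ρ_c h = (ρ_m − ρ_c) r.
r = h · ρ_c / (ρ_m − ρ_c) = 3.23 km × 2840 / (3300 − 2840) = 19.9 km.

19.9 km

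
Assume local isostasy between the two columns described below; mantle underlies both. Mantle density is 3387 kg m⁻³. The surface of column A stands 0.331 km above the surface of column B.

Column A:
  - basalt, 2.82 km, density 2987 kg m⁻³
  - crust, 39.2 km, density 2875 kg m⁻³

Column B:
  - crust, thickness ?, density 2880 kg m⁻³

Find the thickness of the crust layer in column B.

39.6 km

Take the compensation level at the base of the deeper column (depth z_c below the surface of column A) and equate Σ ρ_i t_i down to z_c; mantle fills any gap and the z_c terms cancel.
Column A: 2.82×2987 + 39.2×2875 + (z_c − 42.02)×3387
Column B: 0.331×0 + x×2880 + (z_c − 0.331 − 0 − x)×3387
The z_c×3387 term appears on both sides and cancels. Collect the known terms of each column as K = Σ(ρt)_known − 3387 × (depth of known layers): K_A = 121123.34 − 3387×42.02 = −21198.4; K_B = 0 − 3387×(0.331 + 0) = −1121.097.
Balance: K_A = K_B − x×(3387 − 2880), so x = (K_B − K_A)/(3387 − 2880) = 20077.3/507 = 39.6 km.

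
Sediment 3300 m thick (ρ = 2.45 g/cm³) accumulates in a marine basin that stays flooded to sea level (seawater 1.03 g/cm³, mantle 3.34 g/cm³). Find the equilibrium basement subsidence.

2030 m

Submarine loading: the sediment displaces seawater, and the subsidence is in turn flooded, so s (ρ_m − ρ_w) = t (ρ_sed − ρ_w).
s = 3300 m × (2.45 − 1.03) / (3.34 − 1.03) = 2030 m.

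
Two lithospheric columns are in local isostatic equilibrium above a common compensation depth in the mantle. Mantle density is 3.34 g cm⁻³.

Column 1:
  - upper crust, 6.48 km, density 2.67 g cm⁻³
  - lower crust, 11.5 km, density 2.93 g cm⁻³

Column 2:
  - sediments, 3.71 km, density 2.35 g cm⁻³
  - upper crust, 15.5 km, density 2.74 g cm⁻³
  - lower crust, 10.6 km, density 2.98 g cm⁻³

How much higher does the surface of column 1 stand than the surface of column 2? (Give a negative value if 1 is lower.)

For any compensation level in the mantle, the mantle terms cancel and isostasy reduces to e = (Σt_1 − Σt_2) − (Σ(ρt)_1 − Σ(ρt)_2) / ρ_m.
Σt_1 = 17.98 km; Σt_2 = 29.81 km; Σ(ρt)_1 = 50.9966; Σ(ρt)_2 = 82.7765 (in km·g cm⁻³).
e = (17.98 − 29.81) − (50.9966 − 82.7765) / 3.34 = −2.32 km.

−2.32 km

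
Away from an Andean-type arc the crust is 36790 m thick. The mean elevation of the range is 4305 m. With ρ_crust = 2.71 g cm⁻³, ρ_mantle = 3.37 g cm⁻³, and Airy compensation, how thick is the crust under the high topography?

58800 m

Root depth r = h ρ_c / (ρ_m − ρ_c) = 4305 m × 2.71 / 0.66 = 17680 m.
Total thickness = T + h + r = 36790 m + 4305 m + 17680 m = 58800 m.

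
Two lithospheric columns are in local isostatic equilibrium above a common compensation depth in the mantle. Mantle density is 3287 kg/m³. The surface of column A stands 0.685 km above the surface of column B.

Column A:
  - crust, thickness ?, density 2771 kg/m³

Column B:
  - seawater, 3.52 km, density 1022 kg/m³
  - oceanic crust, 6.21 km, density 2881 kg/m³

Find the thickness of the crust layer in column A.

Take the compensation level at the base of the deeper column (depth z_c below the surface of column A) and equate Σ ρ_i t_i down to z_c; mantle fills any gap and the z_c terms cancel.
Column A: x×2771 + (z_c − 0 − x)×3287
Column B: 0.685×0 + 3.52×1022 + 6.21×2881 + (z_c − 0.685 − 9.73)×3287
The z_c×3287 term appears on both sides and cancels. Collect the known terms of each column as K = Σ(ρt)_known − 3287 × (depth of known layers): K_A = 0 − 3287×0 = 0; K_B = 21488.45 − 3287×(0.685 + 9.73) = −12745.655.
Balance: K_A − x×(3287 − 2771) = K_B, so x = (K_A − K_B)/(3287 − 2771) = 12745.7/516 = 24.7 km.

24.7 km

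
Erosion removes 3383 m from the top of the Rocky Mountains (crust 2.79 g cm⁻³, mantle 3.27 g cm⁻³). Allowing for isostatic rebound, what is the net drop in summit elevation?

Rebound u = e ρ_c/ρ_m = 3383 m × 2.79/3.27 = 2886 m.
Net surface drop = e − u = 3383 m − 2886 m = e (ρ_m − ρ_c)/ρ_m = 497 m.

497 m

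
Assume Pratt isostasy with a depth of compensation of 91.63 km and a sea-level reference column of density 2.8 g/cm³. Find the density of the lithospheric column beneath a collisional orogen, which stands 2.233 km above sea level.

2.73 g/cm³

Pratt balance: ρ_ref D = ρ (D + h).
ρ = ρ_ref D/(D + h) = 2.8 × 91.63 km/(91.63 km + 2.233 km) = 2.73 g/cm³.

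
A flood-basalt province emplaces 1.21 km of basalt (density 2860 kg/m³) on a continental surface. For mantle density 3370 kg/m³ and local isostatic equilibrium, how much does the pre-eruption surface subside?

1.03 km

Subaerial loading: s = t ρ_load / ρ_m.
s = 1.21 km × 2860/3370 = 1.03 km.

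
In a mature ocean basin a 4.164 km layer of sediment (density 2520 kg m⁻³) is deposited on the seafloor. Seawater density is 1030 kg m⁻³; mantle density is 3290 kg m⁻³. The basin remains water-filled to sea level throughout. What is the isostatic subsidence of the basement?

2.75 km

Submarine loading: the sediment displaces seawater, and the subsidence is in turn flooded, so s (ρ_m − ρ_w) = t (ρ_sed − ρ_w).
s = 4.164 km × (2520 − 1030) / (3290 − 1030) = 2.75 km.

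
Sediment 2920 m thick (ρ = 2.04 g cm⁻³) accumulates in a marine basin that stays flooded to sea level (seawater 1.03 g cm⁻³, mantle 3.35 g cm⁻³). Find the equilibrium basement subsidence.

Submarine loading: the sediment displaces seawater, and the subsidence is in turn flooded, so s (ρ_m − ρ_w) = t (ρ_sed − ρ_w).
s = 2920 m × (2.04 − 1.03) / (3.35 − 1.03) = 1270 m.

1270 m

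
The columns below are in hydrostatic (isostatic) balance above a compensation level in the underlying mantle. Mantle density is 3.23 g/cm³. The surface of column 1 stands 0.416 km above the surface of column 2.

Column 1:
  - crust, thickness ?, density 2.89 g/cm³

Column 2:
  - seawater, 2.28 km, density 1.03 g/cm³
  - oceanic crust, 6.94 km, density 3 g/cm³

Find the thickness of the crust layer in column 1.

23.4 km

Take the compensation level at the base of the deeper column (depth z_c below the surface of column 1) and equate Σ ρ_i t_i down to z_c; mantle fills any gap and the z_c terms cancel.
Column 1: x×2.89 + (z_c − 0 − x)×3.23
Column 2: 0.416×0 + 2.28×1.03 + 6.94×3 + (z_c − 0.416 − 9.22)×3.23
The z_c×3.23 term appears on both sides and cancels. Collect the known terms of each column as K = Σ(ρt)_known − 3.23 × (depth of known layers): K_1 = 0 − 3.23×0 = 0; K_2 = 23.1684 − 3.23×(0.416 + 9.22) = −7.95588.
Balance: K_1 − x×(3.23 − 2.89) = K_2, so x = (K_1 − K_2)/(3.23 − 2.89) = 7.95588/0.34 = 23.4 km.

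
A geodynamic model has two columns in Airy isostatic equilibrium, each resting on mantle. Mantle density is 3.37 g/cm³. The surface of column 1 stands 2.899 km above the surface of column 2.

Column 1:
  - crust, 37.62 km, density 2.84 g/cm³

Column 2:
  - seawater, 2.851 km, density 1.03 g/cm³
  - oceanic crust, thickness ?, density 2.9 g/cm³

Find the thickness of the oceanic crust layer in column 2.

Take the compensation level at the base of the deeper column (depth z_c below the surface of column 1) and equate Σ ρ_i t_i down to z_c; mantle fills any gap and the z_c terms cancel.
Column 1: 37.62×2.84 + (z_c − 37.62)×3.37
Column 2: 2.899×0 + 2.851×1.03 + x×2.9 + (z_c − 2.899 − 2.851 − x)×3.37
The z_c×3.37 term appears on both sides and cancels. Collect the known terms of each column as K = Σ(ρt)_known − 3.37 × (depth of known layers): K_1 = 106.8408 − 3.37×37.62 = −19.9386; K_2 = 2.93653 − 3.37×(2.899 + 2.851) = −16.44097.
Balance: K_1 = K_2 − x×(3.37 − 2.9), so x = (K_2 − K_1)/(3.37 − 2.9) = 3.49763/0.47 = 7.44 km.

7.44 km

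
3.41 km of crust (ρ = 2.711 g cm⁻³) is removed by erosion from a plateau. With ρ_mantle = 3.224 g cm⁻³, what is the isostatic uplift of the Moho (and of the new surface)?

Unloading: uplift u = e ρ_c/ρ_m = 3.41 km × 2.711/3.224 = 2.87 km.

2.87 km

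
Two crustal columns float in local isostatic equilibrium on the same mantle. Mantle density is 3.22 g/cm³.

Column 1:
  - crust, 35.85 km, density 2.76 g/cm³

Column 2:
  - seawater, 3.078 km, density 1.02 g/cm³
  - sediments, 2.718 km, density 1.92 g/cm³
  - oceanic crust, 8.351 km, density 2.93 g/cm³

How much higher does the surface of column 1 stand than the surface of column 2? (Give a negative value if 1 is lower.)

For any compensation level in the mantle, the mantle terms cancel and isostasy reduces to e = (Σt_1 − Σt_2) − (Σ(ρt)_1 − Σ(ρt)_2) / ρ_m.
Σt_1 = 35.85 km; Σt_2 = 14.147 km; Σ(ρt)_1 = 98.946; Σ(ρt)_2 = 32.82655 (in km·g/cm³).
e = (35.85 − 14.147) − (98.946 − 32.82655) / 3.22 = 1.17 km.

1.17 km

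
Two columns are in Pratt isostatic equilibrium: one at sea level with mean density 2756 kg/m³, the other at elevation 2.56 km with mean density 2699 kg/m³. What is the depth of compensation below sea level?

ρ_ref D = ρ (D + h) → D (ρ_ref − ρ) = ρ h.
D = ρ h/(ρ_ref − ρ) = 2699 × 2.56 km/(2756 − 2699) = 121 km.

121 km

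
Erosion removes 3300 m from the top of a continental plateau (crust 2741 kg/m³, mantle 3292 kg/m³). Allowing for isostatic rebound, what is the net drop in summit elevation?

Rebound u = e ρ_c/ρ_m = 3300 m × 2741/3292 = 2748 m.
Net surface drop = e − u = 3300 m − 2748 m = e (ρ_m − ρ_c)/ρ_m = 552 m.

552 m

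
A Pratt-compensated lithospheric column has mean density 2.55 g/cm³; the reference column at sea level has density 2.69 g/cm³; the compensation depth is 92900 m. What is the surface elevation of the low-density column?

ρ_ref D = ρ (D + h) → h = D (ρ_ref − ρ)/ρ.
h = 92900 m × (2.69 − 2.55)/2.55 = 5100 m.

5100 m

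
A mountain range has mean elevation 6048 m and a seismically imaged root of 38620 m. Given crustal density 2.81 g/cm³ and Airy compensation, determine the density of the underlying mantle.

3.25 g/cm³

Airy balance: ρ_c h = (ρ_m − ρ_c) r → ρ_m = ρ_c (1 + h/r).
ρ_m = 2.81 × (1 + 6048 m/38620 m) = 3.25 g/cm³.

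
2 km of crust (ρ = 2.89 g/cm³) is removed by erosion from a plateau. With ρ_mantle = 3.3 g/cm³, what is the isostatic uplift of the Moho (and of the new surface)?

1.75 km

Unloading: uplift u = e ρ_c/ρ_m = 2 km × 2.89/3.3 = 1.75 km.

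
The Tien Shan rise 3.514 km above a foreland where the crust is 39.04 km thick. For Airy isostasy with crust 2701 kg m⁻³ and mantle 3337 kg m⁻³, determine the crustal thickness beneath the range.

Root depth r = h ρ_c / (ρ_m − ρ_c) = 3.514 km × 2701 / 636 = 14.92 km.
Total thickness = T + h + r = 39.04 km + 3.514 km + 14.92 km = 57.5 km.

57.5 km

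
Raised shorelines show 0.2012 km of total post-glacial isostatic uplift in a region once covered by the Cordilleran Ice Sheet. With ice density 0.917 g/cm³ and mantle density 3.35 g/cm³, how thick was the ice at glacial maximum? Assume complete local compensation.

u = t ρ_ice/ρ_m → t = u ρ_m/ρ_ice = 0.2012 km × 3.35/0.917 = 0.735 km.

0.735 km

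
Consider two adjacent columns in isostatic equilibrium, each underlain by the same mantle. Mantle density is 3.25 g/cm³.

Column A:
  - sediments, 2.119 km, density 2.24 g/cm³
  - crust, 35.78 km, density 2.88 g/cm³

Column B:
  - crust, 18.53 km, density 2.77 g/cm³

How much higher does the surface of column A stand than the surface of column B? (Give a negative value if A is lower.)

For any compensation level in the mantle, the mantle terms cancel and isostasy reduces to e = (Σt_A − Σt_B) − (Σ(ρt)_A − Σ(ρt)_B) / ρ_m.
Σt_A = 37.899 km; Σt_B = 18.53 km; Σ(ρt)_A = 107.79296; Σ(ρt)_B = 51.3281 (in km·g/cm³).
e = (37.899 − 18.53) − (107.79296 − 51.3281) / 3.25 = 2 km.

2 km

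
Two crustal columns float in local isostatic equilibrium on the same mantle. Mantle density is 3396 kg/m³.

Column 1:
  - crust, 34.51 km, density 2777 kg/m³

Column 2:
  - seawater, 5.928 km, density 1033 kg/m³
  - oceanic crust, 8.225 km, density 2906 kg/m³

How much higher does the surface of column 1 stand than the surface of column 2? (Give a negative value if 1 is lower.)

0.979 km

For any compensation level in the mantle, the mantle terms cancel and isostasy reduces to e = (Σt_1 − Σt_2) − (Σ(ρt)_1 − Σ(ρt)_2) / ρ_m.
Σt_1 = 34.51 km; Σt_2 = 14.153 km; Σ(ρt)_1 = 95834.27; Σ(ρt)_2 = 30025.474 (in km·kg/m³).
e = (34.51 − 14.153) − (95834.27 − 30025.474) / 3396 = 0.979 km.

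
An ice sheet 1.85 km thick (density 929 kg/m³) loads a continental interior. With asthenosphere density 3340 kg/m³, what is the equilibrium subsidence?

0.515 km

Isostatic balance requires: the ice load ρ_ice t is balanced by mantle displaced below, ρ_m s.
s = t ρ_ice / ρ_m = 1.85 km × 929/3340 = 0.515 km.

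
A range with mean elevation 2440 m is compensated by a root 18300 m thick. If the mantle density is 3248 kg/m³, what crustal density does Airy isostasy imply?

ρ_c h = (ρ_m − ρ_c) r → ρ_c (h + r) = ρ_m r → ρ_c = ρ_m r / (h + r).
ρ_c = 3248 × 18300 m / (2440 m + 18300 m) = 2870 kg/m³.

2870 kg/m³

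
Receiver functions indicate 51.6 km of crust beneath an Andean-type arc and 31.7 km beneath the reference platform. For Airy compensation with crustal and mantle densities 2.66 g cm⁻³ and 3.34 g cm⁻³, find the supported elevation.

Excess crust Δ = 51.6 km − 31.7 km = 19.9 km, split between elevation h and root r with h + r = Δ.
Airy balance ρ_c h = (ρ_m − ρ_c) r gives r = h ρ_c/(ρ_m − ρ_c), so h (1 + ρ_c/(ρ_m − ρ_c)) = Δ, i.e. h = Δ (ρ_m − ρ_c)/ρ_m.
h = 19.9 km × 0.68/3.34 = 4.05 km.

4.05 km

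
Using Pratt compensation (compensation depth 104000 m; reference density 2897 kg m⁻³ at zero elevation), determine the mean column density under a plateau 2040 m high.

2840 kg m⁻³

Pratt balance: ρ_ref D = ρ (D + h).
ρ = ρ_ref D/(D + h) = 2897 × 104000 m/(104000 m + 2040 m) = 2840 kg m⁻³.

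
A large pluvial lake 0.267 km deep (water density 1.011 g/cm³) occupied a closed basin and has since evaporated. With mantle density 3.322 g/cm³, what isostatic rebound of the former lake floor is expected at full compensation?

0.0813 km

u = d ρ_w/ρ_m = 0.267 km × 1.011/3.322 = 0.0813 km.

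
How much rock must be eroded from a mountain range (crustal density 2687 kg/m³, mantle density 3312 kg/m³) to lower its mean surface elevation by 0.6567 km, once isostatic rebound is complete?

Net drop Δ = e − u = e − e ρ_c/ρ_m = e (ρ_m − ρ_c)/ρ_m.
e = Δ ρ_m/(ρ_m − ρ_c) = 0.6567 km × 3312/625 = 3.48 km.

3.48 km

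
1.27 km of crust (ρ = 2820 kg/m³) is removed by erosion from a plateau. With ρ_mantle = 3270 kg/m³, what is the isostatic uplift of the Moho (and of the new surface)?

1.1 km

Unloading: uplift u = e ρ_c/ρ_m = 1.27 km × 2820/3270 = 1.1 km.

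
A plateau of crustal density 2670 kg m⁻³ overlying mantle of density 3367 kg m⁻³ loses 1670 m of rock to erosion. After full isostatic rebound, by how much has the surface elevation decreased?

Rebound u = e ρ_c/ρ_m = 1670 m × 2670/3367 = 1324 m.
Net surface drop = e − u = 1670 m − 1324 m = e (ρ_m − ρ_c)/ρ_m = 346 m.

346 m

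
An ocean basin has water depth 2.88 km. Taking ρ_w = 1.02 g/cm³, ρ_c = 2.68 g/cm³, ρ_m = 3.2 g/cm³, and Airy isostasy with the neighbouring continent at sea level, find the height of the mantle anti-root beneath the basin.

Balancing pressure at the compensation depth: replacing crust with seawater at the top is compensated by replacing crust with mantle at the base: d (ρ_c − ρ_w) = a (ρ_m − ρ_c).
a = d (ρ_c − ρ_w)/(ρ_m − ρ_c) = 2.88 km × 1.66/0.52 = 9.19 km.

9.19 km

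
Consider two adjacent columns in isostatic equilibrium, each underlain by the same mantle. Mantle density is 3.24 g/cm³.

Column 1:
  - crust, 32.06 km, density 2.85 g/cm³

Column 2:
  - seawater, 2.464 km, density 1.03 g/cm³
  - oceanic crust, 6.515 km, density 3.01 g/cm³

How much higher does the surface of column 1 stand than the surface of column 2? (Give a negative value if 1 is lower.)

For any compensation level in the mantle, the mantle terms cancel and isostasy reduces to e = (Σt_1 − Σt_2) − (Σ(ρt)_1 − Σ(ρt)_2) / ρ_m.
Σt_1 = 32.06 km; Σt_2 = 8.979 km; Σ(ρt)_1 = 91.371; Σ(ρt)_2 = 22.14807 (in km·g/cm³).
e = (32.06 − 8.979) − (91.371 − 22.14807) / 3.24 = 1.72 km.

1.72 km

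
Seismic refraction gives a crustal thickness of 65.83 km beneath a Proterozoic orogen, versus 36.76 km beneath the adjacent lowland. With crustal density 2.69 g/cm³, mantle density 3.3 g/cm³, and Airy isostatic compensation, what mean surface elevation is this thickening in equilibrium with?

5.37 km

Excess crust Δ = 65.83 km − 36.76 km = 29.07 km, split between elevation h and root r with h + r = Δ.
Airy balance ρ_c h = (ρ_m − ρ_c) r gives r = h ρ_c/(ρ_m − ρ_c), so h (1 + ρ_c/(ρ_m − ρ_c)) = Δ, i.e. h = Δ (ρ_m − ρ_c)/ρ_m.
h = 29.07 km × 0.61/3.3 = 5.37 km.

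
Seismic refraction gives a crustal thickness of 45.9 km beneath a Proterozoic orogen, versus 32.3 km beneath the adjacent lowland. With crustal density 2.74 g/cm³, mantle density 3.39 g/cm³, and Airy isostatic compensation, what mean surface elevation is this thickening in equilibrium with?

2.61 km

Excess crust Δ = 45.9 km − 32.3 km = 13.6 km, split between elevation h and root r with h + r = Δ.
Airy balance ρ_c h = (ρ_m − ρ_c) r gives r = h ρ_c/(ρ_m − ρ_c), so h (1 + ρ_c/(ρ_m − ρ_c)) = Δ, i.e. h = Δ (ρ_m − ρ_c)/ρ_m.
h = 13.6 km × 0.65/3.39 = 2.61 km.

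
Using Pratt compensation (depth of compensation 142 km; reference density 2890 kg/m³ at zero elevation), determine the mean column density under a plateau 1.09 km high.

2870 kg/m³

Pratt balance: ρ_ref D = ρ (D + h).
ρ = ρ_ref D/(D + h) = 2890 × 142 km/(142 km + 1.09 km) = 2870 kg/m³.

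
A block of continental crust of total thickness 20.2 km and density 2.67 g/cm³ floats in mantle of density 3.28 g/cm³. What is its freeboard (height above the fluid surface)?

Floating equilibrium: submerged depth d = t ρ_obj/ρ_fluid = 20.2 km × 2.67/3.28 = 16.44 km.
Freeboard = t − d = 20.2 km − 16.44 km = 3.76 km.

3.76 km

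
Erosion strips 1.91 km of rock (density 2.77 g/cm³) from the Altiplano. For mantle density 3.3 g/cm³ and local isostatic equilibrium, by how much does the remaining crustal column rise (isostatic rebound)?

1.6 km

Unloading: uplift u = e ρ_c/ρ_m = 1.91 km × 2.77/3.3 = 1.6 km.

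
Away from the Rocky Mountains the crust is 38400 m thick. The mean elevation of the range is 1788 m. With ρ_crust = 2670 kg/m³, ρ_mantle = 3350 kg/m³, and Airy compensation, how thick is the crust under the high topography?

Root depth r = h ρ_c / (ρ_m − ρ_c) = 1788 m × 2670 / 680 = 7021 m.
Total thickness = T + h + r = 38400 m + 1788 m + 7021 m = 47200 m.

47200 m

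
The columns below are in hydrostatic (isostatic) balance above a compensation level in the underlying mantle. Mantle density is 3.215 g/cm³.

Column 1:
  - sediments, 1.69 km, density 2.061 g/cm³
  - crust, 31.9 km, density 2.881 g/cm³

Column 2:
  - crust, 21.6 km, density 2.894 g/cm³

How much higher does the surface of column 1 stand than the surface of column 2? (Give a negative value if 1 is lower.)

For any compensation level in the mantle, the mantle terms cancel and isostasy reduces to e = (Σt_1 − Σt_2) − (Σ(ρt)_1 − Σ(ρt)_2) / ρ_m.
Σt_1 = 33.59 km; Σt_2 = 21.6 km; Σ(ρt)_1 = 95.38699; Σ(ρt)_2 = 62.5104 (in km·g/cm³).
e = (33.59 − 21.6) − (95.38699 − 62.5104) / 3.215 = 1.76 km.

1.76 km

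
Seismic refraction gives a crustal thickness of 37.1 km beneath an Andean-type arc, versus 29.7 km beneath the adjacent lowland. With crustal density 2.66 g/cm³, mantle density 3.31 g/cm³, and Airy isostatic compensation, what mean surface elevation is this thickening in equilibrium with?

Excess crust Δ = 37.1 km − 29.7 km = 7.4 km, split between elevation h and root r with h + r = Δ.
Airy balance ρ_c h = (ρ_m − ρ_c) r gives r = h ρ_c/(ρ_m − ρ_c), so h (1 + ρ_c/(ρ_m − ρ_c)) = Δ, i.e. h = Δ (ρ_m − ρ_c)/ρ_m.
h = 7.4 km × 0.65/3.31 = 1.45 km.

1.45 km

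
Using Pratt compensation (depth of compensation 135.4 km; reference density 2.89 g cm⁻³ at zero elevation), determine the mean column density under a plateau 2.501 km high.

2.84 g cm⁻³

Pratt balance: ρ_ref D = ρ (D + h).
ρ = ρ_ref D/(D + h) = 2.89 × 135.4 km/(135.4 km + 2.501 km) = 2.84 g cm⁻³.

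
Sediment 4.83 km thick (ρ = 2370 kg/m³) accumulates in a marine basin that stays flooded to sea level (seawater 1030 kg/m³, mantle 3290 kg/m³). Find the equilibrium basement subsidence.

Submarine loading: the sediment displaces seawater, and the subsidence is in turn flooded, so s (ρ_m − ρ_w) = t (ρ_sed − ρ_w).
s = 4.83 km × (2370 − 1030) / (3290 − 1030) = 2.86 km.

2.86 km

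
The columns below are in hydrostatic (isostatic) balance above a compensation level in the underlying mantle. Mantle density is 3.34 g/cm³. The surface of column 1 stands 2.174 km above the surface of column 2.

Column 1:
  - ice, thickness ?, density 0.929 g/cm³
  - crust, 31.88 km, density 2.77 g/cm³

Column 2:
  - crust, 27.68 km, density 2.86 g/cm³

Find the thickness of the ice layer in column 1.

Take the compensation level at the base of the deeper column (depth z_c below the surface of column 1) and equate Σ ρ_i t_i down to z_c; mantle fills any gap and the z_c terms cancel.
Column 1: x×0.929 + 31.88×2.77 + (z_c − 31.88 − x)×3.34
Column 2: 2.174×0 + 27.68×2.86 + (z_c − 2.174 − 27.68)×3.34
The z_c×3.34 term appears on both sides and cancels. Collect the known terms of each column as K = Σ(ρt)_known − 3.34 × (depth of known layers): K_1 = 88.3076 − 3.34×31.88 = −18.1716; K_2 = 79.1648 − 3.34×(2.174 + 27.68) = −20.54756.
Balance: K_1 − x×(3.34 − 0.929) = K_2, so x = (K_1 − K_2)/(3.34 − 0.929) = 2.37596/2.411 = 0.985 km.

0.985 km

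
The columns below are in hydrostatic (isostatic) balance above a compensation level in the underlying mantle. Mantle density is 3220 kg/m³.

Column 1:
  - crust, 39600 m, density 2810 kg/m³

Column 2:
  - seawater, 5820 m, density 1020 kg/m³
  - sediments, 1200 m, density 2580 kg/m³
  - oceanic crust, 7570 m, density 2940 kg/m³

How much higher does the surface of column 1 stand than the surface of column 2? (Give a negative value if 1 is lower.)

For any compensation level in the mantle, the mantle terms cancel and isostasy reduces to e = (Σt_1 − Σt_2) − (Σ(ρt)_1 − Σ(ρt)_2) / ρ_m.
Σt_1 = 39600 m; Σt_2 = 14590 m; Σ(ρt)_1 = 111276000; Σ(ρt)_2 = 31288200 (in m·kg/m³).
e = (39600 − 14590) − (111276000 − 31288200) / 3220 = 169 m.

169 m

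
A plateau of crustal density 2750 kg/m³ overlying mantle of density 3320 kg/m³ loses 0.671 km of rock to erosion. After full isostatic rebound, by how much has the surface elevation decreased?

0.115 km

Rebound u = e ρ_c/ρ_m = 0.671 km × 2750/3320 = 0.5558 km.
Net surface drop = e − u = 0.671 km − 0.5558 km = e (ρ_m − ρ_c)/ρ_m = 0.115 km.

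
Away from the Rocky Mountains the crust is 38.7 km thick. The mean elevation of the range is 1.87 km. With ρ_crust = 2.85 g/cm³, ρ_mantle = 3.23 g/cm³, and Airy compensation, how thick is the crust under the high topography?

Root depth r = h ρ_c / (ρ_m − ρ_c) = 1.87 km × 2.85 / 0.38 = 14.03 km.
Total thickness = T + h + r = 38.7 km + 1.87 km + 14.03 km = 54.6 km.

54.6 km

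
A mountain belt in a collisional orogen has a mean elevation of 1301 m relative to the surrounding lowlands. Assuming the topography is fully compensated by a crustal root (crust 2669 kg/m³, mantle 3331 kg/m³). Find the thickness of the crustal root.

By Archimedes' principle applied to the lithosphere: the weight of the topography is balanced by the buoyancy of the root, ρ_c h = (ρ_m − ρ_c) r.
r = h · ρ_c / (ρ_m − ρ_c) = 1301 m × 2669 / (3331 − 2669) = 5250 m.

5250 m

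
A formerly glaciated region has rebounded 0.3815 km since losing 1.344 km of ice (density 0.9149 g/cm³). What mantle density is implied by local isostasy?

3.22 g/cm³

ρ_m = ρ_ice t / u = 0.9149 × 1.344 km/0.3815 km = 3.22 g/cm³.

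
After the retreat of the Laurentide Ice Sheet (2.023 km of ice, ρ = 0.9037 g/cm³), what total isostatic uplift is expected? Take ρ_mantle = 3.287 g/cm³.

Removing the load lets mantle flow back in; uplift u satisfies ρ_ice t = ρ_m u.
u = t ρ_ice/ρ_m = 2.023 km × 0.9037/3.287 = 0.556 km.

0.556 km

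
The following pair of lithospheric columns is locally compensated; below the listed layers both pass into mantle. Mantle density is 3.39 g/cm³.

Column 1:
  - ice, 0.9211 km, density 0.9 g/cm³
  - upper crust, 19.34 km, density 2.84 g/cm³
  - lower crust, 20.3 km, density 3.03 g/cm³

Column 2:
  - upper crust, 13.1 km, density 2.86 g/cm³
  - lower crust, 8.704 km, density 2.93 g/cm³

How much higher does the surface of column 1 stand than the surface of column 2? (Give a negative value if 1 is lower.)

For any compensation level in the mantle, the mantle terms cancel and isostasy reduces to e = (Σt_1 − Σt_2) − (Σ(ρt)_1 − Σ(ρt)_2) / ρ_m.
Σt_1 = 40.5611 km; Σt_2 = 21.804 km; Σ(ρt)_1 = 117.26359; Σ(ρt)_2 = 62.96872 (in km·g/cm³).
e = (40.5611 − 21.804) − (117.26359 − 62.96872) / 3.39 = 2.74 km.

2.74 km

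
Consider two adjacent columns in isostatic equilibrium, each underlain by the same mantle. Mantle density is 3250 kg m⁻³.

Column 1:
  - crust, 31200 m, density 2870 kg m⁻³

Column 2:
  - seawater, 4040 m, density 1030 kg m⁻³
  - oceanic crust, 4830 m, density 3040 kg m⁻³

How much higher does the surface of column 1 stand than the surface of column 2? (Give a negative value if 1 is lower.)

For any compensation level in the mantle, the mantle terms cancel and isostasy reduces to e = (Σt_1 − Σt_2) − (Σ(ρt)_1 − Σ(ρt)_2) / ρ_m.
Σt_1 = 31200 m; Σt_2 = 8870 m; Σ(ρt)_1 = 89544000; Σ(ρt)_2 = 18844400 (in m·kg m⁻³).
e = (31200 − 8870) − (89544000 − 18844400) / 3250 = 576 m.

576 m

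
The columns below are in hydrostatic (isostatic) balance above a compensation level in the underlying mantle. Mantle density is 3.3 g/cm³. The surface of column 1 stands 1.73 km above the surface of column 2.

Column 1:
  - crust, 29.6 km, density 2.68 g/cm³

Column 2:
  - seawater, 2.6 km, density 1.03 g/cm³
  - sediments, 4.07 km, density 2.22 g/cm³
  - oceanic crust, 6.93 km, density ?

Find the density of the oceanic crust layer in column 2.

Take the compensation level at the base of the deeper column (depth z_c below the surface of column 1) and equate Σ ρ_i t_i down to z_c; mantle fills any gap and the z_c terms cancel.
Column 1: 29.6×2.68 + (z_c − 29.6)×3.3
Column 2: 1.73×0 + 2.6×1.03 + 4.07×2.22 + 6.93×ρ + (z_c − 1.73 − 13.6)×3.3
The z_c×3.3 term appears on both sides and cancels. Collect the known terms of each column as K = Σ(ρt)_known − 3.3 × (depth of known layers): K_1 = 79.328 − 3.3×29.6 = −18.352; K_2 = 11.7134 − 3.3×(1.73 + 13.6) = −38.8756.
Balance: K_1 = K_2 + 6.93×ρ, so ρ = (K_1 − K_2)/6.93 = 20.5236/6.93 = 2.96 g/cm³.

2.96 g/cm³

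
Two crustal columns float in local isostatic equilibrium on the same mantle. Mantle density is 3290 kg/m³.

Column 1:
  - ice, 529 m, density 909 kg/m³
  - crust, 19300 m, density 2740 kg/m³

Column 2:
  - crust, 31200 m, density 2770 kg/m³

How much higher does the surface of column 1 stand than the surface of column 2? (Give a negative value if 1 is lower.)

For any compensation level in the mantle, the mantle terms cancel and isostasy reduces to e = (Σt_1 − Σt_2) − (Σ(ρt)_1 − Σ(ρt)_2) / ρ_m.
Σt_1 = 19829 m; Σt_2 = 31200 m; Σ(ρt)_1 = 53362861; Σ(ρt)_2 = 86424000 (in m·kg/m³).
e = (19829 − 31200) − (53362861 − 86424000) / 3290 = −1320 m.

−1320 m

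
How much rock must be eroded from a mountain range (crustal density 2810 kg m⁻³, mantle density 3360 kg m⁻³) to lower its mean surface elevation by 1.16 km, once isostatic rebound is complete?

Net drop Δ = e − u = e − e ρ_c/ρ_m = e (ρ_m − ρ_c)/ρ_m.
e = Δ ρ_m/(ρ_m − ρ_c) = 1.16 km × 3360/550 = 7.09 km.

7.09 km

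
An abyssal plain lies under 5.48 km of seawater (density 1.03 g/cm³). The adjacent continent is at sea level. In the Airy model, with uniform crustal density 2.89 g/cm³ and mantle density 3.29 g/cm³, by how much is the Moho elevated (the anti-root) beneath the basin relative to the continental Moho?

25.5 km

In Airy isostatic equilibrium: replacing crust with seawater at the top is compensated by replacing crust with mantle at the base: d (ρ_c − ρ_w) = a (ρ_m − ρ_c).
a = d (ρ_c − ρ_w)/(ρ_m − ρ_c) = 5.48 km × 1.86/0.4 = 25.5 km.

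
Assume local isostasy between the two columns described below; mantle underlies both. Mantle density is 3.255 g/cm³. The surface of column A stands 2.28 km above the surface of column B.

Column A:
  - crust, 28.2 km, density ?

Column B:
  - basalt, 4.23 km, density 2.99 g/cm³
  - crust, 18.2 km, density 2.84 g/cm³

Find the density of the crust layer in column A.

Take the compensation level at the base of the deeper column (depth z_c below the surface of column A) and equate Σ ρ_i t_i down to z_c; mantle fills any gap and the z_c terms cancel.
Column A: 28.2×ρ + (z_c − 28.2)×3.255
Column B: 2.28×0 + 4.23×2.99 + 18.2×2.84 + (z_c − 2.28 − 22.43)×3.255
The z_c×3.255 term appears on both sides and cancels. Collect the known terms of each column as K = Σ(ρt)_known − 3.255 × (depth of known layers): K_A = 0 − 3.255×28.2 = −91.791; K_B = 64.3357 − 3.255×(2.28 + 22.43) = −16.09535.
Balance: K_A + 28.2×ρ = K_B, so ρ = (K_B − K_A)/28.2 = 75.6957/28.2 = 2.68 g/cm³.

2.68 g/cm³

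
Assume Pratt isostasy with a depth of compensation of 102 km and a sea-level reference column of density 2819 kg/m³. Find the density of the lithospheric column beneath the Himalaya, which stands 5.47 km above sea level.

Pratt balance: ρ_ref D = ρ (D + h).
ρ = ρ_ref D/(D + h) = 2819 × 102 km/(102 km + 5.47 km) = 2680 kg/m³.

2680 kg/m³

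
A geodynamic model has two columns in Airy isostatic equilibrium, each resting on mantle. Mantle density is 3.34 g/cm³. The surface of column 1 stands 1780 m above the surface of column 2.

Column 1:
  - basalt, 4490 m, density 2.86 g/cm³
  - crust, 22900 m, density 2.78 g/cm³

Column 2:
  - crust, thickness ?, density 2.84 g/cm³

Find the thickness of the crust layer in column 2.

18100 m

Take the compensation level at the base of the deeper column (depth z_c below the surface of column 1) and equate Σ ρ_i t_i down to z_c; mantle fills any gap and the z_c terms cancel.
Column 1: 4490×2.86 + 22900×2.78 + (z_c − 27390)×3.34
Column 2: 1780×0 + x×2.84 + (z_c − 1780 − 0 − x)×3.34
The z_c×3.34 term appears on both sides and cancels. Collect the known terms of each column as K = Σ(ρt)_known − 3.34 × (depth of known layers): K_1 = 76503.4 − 3.34×27390 = −14979.2; K_2 = 0 − 3.34×(1780 + 0) = −5945.2.
Balance: K_1 = K_2 − x×(3.34 − 2.84), so x = (K_2 − K_1)/(3.34 − 2.84) = 9034/0.5 = 18100 m.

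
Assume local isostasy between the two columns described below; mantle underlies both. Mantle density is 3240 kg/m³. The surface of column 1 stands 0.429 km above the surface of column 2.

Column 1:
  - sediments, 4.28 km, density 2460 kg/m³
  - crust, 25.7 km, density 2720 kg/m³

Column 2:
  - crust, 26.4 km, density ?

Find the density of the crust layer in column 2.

Take the compensation level at the base of the deeper column (depth z_c below the surface of column 1) and equate Σ ρ_i t_i down to z_c; mantle fills any gap and the z_c terms cancel.
Column 1: 4.28×2460 + 25.7×2720 + (z_c − 29.98)×3240
Column 2: 0.429×0 + 26.4×ρ + (z_c − 0.429 − 26.4)×3240
The z_c×3240 term appears on both sides and cancels. Collect the known terms of each column as K = Σ(ρt)_known − 3240 × (depth of known layers): K_1 = 80432.8 − 3240×29.98 = −16702.4; K_2 = 0 − 3240×(0.429 + 26.4) = −86925.96.
Balance: K_1 = K_2 + 26.4×ρ, so ρ = (K_1 − K_2)/26.4 = 70223.6/26.4 = 2660 kg/m³.

2660 kg/m³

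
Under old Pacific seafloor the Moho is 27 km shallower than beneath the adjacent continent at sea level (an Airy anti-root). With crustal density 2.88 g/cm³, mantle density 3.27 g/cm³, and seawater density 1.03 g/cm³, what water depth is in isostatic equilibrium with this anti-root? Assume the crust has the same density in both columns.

Replacing a thickness d of crust by seawater at the top must be balanced by replacing crust with mantle at the base: d (ρ_c − ρ_w) = a (ρ_m − ρ_c).
d = a (ρ_m − ρ_c)/(ρ_c − ρ_w) = 27 km × 0.39/1.85 = 5.69 km.

5.69 km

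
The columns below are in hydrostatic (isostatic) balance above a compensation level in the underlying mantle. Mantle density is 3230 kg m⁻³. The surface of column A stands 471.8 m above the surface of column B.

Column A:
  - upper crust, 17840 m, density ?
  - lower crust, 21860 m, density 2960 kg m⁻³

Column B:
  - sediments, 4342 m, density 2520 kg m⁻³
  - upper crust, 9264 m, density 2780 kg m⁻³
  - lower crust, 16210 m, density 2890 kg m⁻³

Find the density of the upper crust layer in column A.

Take the compensation level at the base of the deeper column (depth z_c below the surface of column A) and equate Σ ρ_i t_i down to z_c; mantle fills any gap and the z_c terms cancel.
Column A: 17840×ρ + 21860×2960 + (z_c − 39700)×3230
Column B: 471.8×0 + 4342×2520 + 9264×2780 + 16210×2890 + (z_c − 471.8 − 29816)×3230
The z_c×3230 term appears on both sides and cancels. Collect the known terms of each column as K = Σ(ρt)_known − 3230 × (depth of known layers): K_A = 64705600 − 3230×39700 = −63525400; K_B = 83542660 − 3230×(471.8 + 29816) = −14286934.
Balance: K_A + 17840×ρ = K_B, so ρ = (K_B − K_A)/17840 = 49238500/17840 = 2760 kg m⁻³.

2760 kg m⁻³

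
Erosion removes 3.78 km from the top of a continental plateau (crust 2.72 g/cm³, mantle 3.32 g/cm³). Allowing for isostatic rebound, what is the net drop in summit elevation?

0.683 km

Rebound u = e ρ_c/ρ_m = 3.78 km × 2.72/3.32 = 3.097 km.
Net surface drop = e − u = 3.78 km − 3.097 km = e (ρ_m − ρ_c)/ρ_m = 0.683 km.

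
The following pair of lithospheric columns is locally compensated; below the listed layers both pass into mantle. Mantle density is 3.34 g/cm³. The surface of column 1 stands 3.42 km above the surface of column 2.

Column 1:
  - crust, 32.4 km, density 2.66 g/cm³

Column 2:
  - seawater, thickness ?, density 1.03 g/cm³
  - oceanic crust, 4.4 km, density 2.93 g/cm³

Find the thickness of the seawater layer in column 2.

Take the compensation level at the base of the deeper column (depth z_c below the surface of column 1) and equate Σ ρ_i t_i down to z_c; mantle fills any gap and the z_c terms cancel.
Column 1: 32.4×2.66 + (z_c − 32.4)×3.34
Column 2: 3.42×0 + x×1.03 + 4.4×2.93 + (z_c − 3.42 − 4.4 − x)×3.34
The z_c×3.34 term appears on both sides and cancels. Collect the known terms of each column as K = Σ(ρt)_known − 3.34 × (depth of known layers): K_1 = 86.184 − 3.34×32.4 = −22.032; K_2 = 12.892 − 3.34×(3.42 + 4.4) = −13.2268.
Balance: K_1 = K_2 − x×(3.34 − 1.03), so x = (K_2 − K_1)/(3.34 − 1.03) = 8.8052/2.31 = 3.81 km.

3.81 km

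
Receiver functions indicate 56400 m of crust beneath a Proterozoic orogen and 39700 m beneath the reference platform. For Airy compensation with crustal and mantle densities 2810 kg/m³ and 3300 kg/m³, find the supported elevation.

Excess crust Δ = 56400 m − 39700 m = 16700 m, split between elevation h and root r with h + r = Δ.
Airy balance ρ_c h = (ρ_m − ρ_c) r gives r = h ρ_c/(ρ_m − ρ_c), so h (1 + ρ_c/(ρ_m − ρ_c)) = Δ, i.e. h = Δ (ρ_m − ρ_c)/ρ_m.
h = 16700 m × 490/3300 = 2480 m.

2480 m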